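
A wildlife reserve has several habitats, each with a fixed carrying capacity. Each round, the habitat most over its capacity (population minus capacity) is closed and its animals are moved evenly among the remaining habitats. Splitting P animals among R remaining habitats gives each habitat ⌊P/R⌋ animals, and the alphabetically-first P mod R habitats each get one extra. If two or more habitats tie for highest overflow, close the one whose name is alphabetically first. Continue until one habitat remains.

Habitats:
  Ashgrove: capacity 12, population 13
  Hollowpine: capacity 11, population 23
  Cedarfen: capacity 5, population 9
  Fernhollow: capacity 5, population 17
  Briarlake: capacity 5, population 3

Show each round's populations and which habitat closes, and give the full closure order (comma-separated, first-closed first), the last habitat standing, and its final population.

Closure order: Fernhollow, Hollowpine, Cedarfen, Ashgrove
Last habitat: Briarlake with 65 animals

Round 1: Ashgrove=13 Briarlake=3 Cedarfen=9 Fernhollow=17 Hollowpine=23 → close Fernhollow (overflow 12)
  17÷4 = 4 each, +1 to first 1
Round 2: Ashgrove=18 Briarlake=7 Cedarfen=13 Hollowpine=27 → close Hollowpine (overflow 16)
  27÷3 = 9 each, +1 to first 0
Round 3: Ashgrove=27 Briarlake=16 Cedarfen=22 → close Cedarfen (overflow 17)
  22÷2 = 11 each, +1 to first 0
Round 4: Ashgrove=38 Briarlake=27 → close Ashgrove (overflow 26)
  38÷1 = 38 each, +1 to first 0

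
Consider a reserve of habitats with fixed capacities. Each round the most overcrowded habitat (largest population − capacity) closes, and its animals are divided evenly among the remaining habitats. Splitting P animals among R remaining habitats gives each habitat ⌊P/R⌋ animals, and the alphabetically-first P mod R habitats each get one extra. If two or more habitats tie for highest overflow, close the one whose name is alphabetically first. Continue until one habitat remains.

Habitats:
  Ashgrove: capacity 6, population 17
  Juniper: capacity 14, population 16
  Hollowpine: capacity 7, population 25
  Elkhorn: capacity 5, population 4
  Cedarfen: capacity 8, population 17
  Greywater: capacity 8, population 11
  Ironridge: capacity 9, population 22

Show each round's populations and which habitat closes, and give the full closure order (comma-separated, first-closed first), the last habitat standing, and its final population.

Round 1: Ashgrove=17 Cedarfen=17 Elkhorn=4 Greywater=11 Hollowpine=25 Ironridge=22 Juniper=16 → close Hollowpine (overflow 18)
  25÷6 = 4 each, +1 to first 1
Round 2: Ashgrove=22 Cedarfen=21 Elkhorn=8 Greywater=15 Ironridge=26 Juniper=20 → close Ironridge (overflow 17)
  26÷5 = 5 each, +1 to first 1
Round 3: Ashgrove=28 Cedarfen=26 Elkhorn=13 Greywater=20 Juniper=25 → close Ashgrove (overflow 22)
  28÷4 = 7 each, +1 to first 0
Round 4: Cedarfen=33 Elkhorn=20 Greywater=27 Juniper=32 → close Cedarfen (overflow 25)
  33÷3 = 11 each, +1 to first 0
Round 5: Elkhorn=31 Greywater=38 Juniper=43 → close Greywater (overflow 30)
  38÷2 = 19 each, +1 to first 0
Round 6: Elkhorn=50 Juniper=62 → close Juniper (overflow 48)
  62÷1 = 62 each, +1 to first 0

Closure order: Hollowpine, Ironridge, Ashgrove, Cedarfen, Greywater, Juniper
Last habitat: Elkhorn with 112 animals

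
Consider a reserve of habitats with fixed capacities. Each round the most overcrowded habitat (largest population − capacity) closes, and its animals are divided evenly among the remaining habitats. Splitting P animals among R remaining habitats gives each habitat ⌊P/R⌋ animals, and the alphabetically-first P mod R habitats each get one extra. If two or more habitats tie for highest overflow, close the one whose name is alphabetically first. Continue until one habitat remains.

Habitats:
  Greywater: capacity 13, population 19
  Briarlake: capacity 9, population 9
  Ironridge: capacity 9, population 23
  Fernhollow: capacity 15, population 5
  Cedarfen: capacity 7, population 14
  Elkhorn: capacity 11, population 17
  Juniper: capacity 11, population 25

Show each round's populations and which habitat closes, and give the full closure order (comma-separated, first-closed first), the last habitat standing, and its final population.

Round 1: Briarlake=9 Cedarfen=14 Elkhorn=17 Fernhollow=5 Greywater=19 Ironridge=23 Juniper=25 → close Ironridge (overflow 14)
  23÷6 = 3 each, +1 to first 5
Round 2: Briarlake=13 Cedarfen=18 Elkhorn=21 Fernhollow=9 Greywater=23 Juniper=28 → close Juniper (overflow 17)
  28÷5 = 5 each, +1 to first 3
Round 3: Briarlake=19 Cedarfen=24 Elkhorn=27 Fernhollow=14 Greywater=28 → close Cedarfen (overflow 17)
  24÷4 = 6 each, +1 to first 0
Round 4: Briarlake=25 Elkhorn=33 Fernhollow=20 Greywater=34 → close Elkhorn (overflow 22)
  33÷3 = 11 each, +1 to first 0
Round 5: Briarlake=36 Fernhollow=31 Greywater=45 → close Greywater (overflow 32)
  45÷2 = 22 each, +1 to first 1
Round 6: Briarlake=59 Fernhollow=53 → close Briarlake (overflow 50)
  59÷1 = 59 each, +1 to first 0

Closure order: Ironridge, Juniper, Cedarfen, Elkhorn, Greywater, Briarlake
Last habitat: Fernhollow with 112 animals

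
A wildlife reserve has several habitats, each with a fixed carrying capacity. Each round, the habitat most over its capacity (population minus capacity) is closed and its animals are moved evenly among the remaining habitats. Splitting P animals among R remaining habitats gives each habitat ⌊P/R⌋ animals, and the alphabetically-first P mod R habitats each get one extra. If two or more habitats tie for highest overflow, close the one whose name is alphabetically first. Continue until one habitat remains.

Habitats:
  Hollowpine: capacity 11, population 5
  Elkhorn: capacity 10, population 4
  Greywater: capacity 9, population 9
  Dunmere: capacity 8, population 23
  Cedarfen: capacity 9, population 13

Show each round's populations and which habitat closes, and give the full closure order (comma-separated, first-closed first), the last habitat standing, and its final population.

Closure order: Dunmere, Cedarfen, Greywater, Elkhorn
Last habitat: Hollowpine with 54 animals

Round 1: Cedarfen=13 Dunmere=23 Elkhorn=4 Greywater=9 Hollowpine=5 → close Dunmere (overflow 15)
  23÷4 = 5 each, +1 to first 3
Round 2: Cedarfen=19 Elkhorn=10 Greywater=15 Hollowpine=10 → close Cedarfen (overflow 10)
  19÷3 = 6 each, +1 to first 1
Round 3: Elkhorn=17 Greywater=21 Hollowpine=16 → close Greywater (overflow 12)
  21÷2 = 10 each, +1 to first 1
Round 4: Elkhorn=28 Hollowpine=26 → close Elkhorn (overflow 18)
  28÷1 = 28 each, +1 to first 0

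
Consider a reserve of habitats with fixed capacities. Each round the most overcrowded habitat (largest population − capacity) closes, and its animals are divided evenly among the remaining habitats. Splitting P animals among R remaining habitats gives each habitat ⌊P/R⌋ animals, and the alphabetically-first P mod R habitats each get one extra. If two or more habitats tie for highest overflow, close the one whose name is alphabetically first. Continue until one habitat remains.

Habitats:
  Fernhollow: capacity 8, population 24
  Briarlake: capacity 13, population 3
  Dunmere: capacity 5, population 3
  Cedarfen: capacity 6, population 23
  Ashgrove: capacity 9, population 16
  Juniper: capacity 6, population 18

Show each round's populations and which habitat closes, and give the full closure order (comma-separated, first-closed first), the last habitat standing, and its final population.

Closure order: Cedarfen, Fernhollow, Juniper, Ashgrove, Dunmere
Last habitat: Briarlake with 87 animals

Round 1: Ashgrove=16 Briarlake=3 Cedarfen=23 Dunmere=3 Fernhollow=24 Juniper=18 → close Cedarfen (overflow 17)
  23÷5 = 4 each, +1 to first 3
Round 2: Ashgrove=21 Briarlake=8 Dunmere=8 Fernhollow=28 Juniper=22 → close Fernhollow (overflow 20)
  28÷4 = 7 each, +1 to first 0
Round 3: Ashgrove=28 Briarlake=15 Dunmere=15 Juniper=29 → close Juniper (overflow 23)
  29÷3 = 9 each, +1 to first 2
Round 4: Ashgrove=38 Briarlake=25 Dunmere=24 → close Ashgrove (overflow 29)
  38÷2 = 19 each, +1 to first 0
Round 5: Briarlake=44 Dunmere=43 → close Dunmere (overflow 38)
  43÷1 = 43 each, +1 to first 0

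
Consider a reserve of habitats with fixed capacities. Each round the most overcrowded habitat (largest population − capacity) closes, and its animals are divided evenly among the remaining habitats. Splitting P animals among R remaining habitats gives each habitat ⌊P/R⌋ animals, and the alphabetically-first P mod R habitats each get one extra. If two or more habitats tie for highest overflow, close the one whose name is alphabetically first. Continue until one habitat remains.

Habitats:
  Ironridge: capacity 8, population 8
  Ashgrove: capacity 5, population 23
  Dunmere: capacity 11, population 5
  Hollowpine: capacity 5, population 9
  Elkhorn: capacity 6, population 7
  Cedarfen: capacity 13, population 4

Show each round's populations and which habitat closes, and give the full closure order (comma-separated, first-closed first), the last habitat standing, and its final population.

Closure order: Ashgrove, Hollowpine, Elkhorn, Ironridge, Dunmere
Last habitat: Cedarfen with 56 animals

Round 1: Ashgrove=23 Cedarfen=4 Dunmere=5 Elkhorn=7 Hollowpine=9 Ironridge=8 → close Ashgrove (overflow 18)
  23÷5 = 4 each, +1 to first 3
Round 2: Cedarfen=9 Dunmere=10 Elkhorn=12 Hollowpine=13 Ironridge=12 → close Hollowpine (overflow 8)
  13÷4 = 3 each, +1 to first 1
Round 3: Cedarfen=13 Dunmere=13 Elkhorn=15 Ironridge=15 → close Elkhorn (overflow 9)
  15÷3 = 5 each, +1 to first 0
Round 4: Cedarfen=18 Dunmere=18 Ironridge=20 → close Ironridge (overflow 12)
  20÷2 = 10 each, +1 to first 0
Round 5: Cedarfen=28 Dunmere=28 → close Dunmere (overflow 17)
  28÷1 = 28 each, +1 to first 0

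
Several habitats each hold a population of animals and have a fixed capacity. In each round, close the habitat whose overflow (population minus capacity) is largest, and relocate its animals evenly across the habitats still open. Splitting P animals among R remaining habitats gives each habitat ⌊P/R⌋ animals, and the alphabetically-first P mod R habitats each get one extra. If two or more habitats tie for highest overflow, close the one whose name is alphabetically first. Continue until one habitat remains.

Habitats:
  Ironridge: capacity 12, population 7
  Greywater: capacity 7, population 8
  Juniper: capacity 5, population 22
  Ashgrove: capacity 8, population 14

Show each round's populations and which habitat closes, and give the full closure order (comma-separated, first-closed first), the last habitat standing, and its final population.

Round 1: Ashgrove=14 Greywater=8 Ironridge=7 Juniper=22 → close Juniper (overflow 17)
  22÷3 = 7 each, +1 to first 1
Round 2: Ashgrove=22 Greywater=15 Ironridge=14 → close Ashgrove (overflow 14)
  22÷2 = 11 each, +1 to first 0
Round 3: Greywater=26 Ironridge=25 → close Greywater (overflow 19)
  26÷1 = 26 each, +1 to first 0

Closure order: Juniper, Ashgrove, Greywater
Last habitat: Ironridge with 51 animals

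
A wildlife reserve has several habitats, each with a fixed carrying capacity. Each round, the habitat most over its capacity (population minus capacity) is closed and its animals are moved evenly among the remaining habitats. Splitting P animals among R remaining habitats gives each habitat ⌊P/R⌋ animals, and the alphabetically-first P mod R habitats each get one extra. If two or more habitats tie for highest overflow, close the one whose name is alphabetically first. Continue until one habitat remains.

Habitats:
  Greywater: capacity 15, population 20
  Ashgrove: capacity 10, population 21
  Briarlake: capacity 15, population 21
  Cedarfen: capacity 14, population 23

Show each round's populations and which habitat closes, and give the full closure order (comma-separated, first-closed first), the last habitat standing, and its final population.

Round 1: Ashgrove=21 Briarlake=21 Cedarfen=23 Greywater=20 → close Ashgrove (overflow 11)
  21÷3 = 7 each, +1 to first 0
Round 2: Briarlake=28 Cedarfen=30 Greywater=27 → close Cedarfen (overflow 16)
  30÷2 = 15 each, +1 to first 0
Round 3: Briarlake=43 Greywater=42 → close Briarlake (overflow 28)
  43÷1 = 43 each, +1 to first 0

Closure order: Ashgrove, Cedarfen, Briarlake
Last habitat: Greywater with 85 animals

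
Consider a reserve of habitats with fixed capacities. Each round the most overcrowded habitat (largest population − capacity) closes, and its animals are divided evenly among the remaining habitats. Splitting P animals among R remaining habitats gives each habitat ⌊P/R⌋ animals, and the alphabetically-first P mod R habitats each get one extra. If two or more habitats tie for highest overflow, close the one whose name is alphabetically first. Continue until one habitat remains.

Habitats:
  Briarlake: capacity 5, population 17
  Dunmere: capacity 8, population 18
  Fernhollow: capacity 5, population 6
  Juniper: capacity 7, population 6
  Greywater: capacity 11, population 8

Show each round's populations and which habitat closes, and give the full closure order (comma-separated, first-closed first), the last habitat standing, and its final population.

Round 1: Briarlake=17 Dunmere=18 Fernhollow=6 Greywater=8 Juniper=6 → close Briarlake (overflow 12)
  17÷4 = 4 each, +1 to first 1
Round 2: Dunmere=23 Fernhollow=10 Greywater=12 Juniper=10 → close Dunmere (overflow 15)
  23÷3 = 7 each, +1 to first 2
Round 3: Fernhollow=18 Greywater=20 Juniper=17 → close Fernhollow (overflow 13)
  18÷2 = 9 each, +1 to first 0
Round 4: Greywater=29 Juniper=26 → close Juniper (overflow 19)
  26÷1 = 26 each, +1 to first 0

Closure order: Briarlake, Dunmere, Fernhollow, Juniper
Last habitat: Greywater with 55 animals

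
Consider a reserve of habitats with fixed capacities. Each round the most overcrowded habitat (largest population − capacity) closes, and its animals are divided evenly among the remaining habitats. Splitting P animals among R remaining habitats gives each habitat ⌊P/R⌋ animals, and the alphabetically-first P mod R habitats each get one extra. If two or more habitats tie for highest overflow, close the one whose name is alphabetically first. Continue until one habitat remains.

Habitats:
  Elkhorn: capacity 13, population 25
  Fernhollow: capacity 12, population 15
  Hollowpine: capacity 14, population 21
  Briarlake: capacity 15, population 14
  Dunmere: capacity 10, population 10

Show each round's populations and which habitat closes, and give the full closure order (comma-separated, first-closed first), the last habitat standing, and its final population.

Round 1: Briarlake=14 Dunmere=10 Elkhorn=25 Fernhollow=15 Hollowpine=21 → close Elkhorn (overflow 12)
  25÷4 = 6 each, +1 to first 1
Round 2: Briarlake=21 Dunmere=16 Fernhollow=21 Hollowpine=27 → close Hollowpine (overflow 13)
  27÷3 = 9 each, +1 to first 0
Round 3: Briarlake=30 Dunmere=25 Fernhollow=30 → close Fernhollow (overflow 18)
  30÷2 = 15 each, +1 to first 0
Round 4: Briarlake=45 Dunmere=40 → close Briarlake (overflow 30)
  45÷1 = 45 each, +1 to first 0

Closure order: Elkhorn, Hollowpine, Fernhollow, Briarlake
Last habitat: Dunmere with 85 animals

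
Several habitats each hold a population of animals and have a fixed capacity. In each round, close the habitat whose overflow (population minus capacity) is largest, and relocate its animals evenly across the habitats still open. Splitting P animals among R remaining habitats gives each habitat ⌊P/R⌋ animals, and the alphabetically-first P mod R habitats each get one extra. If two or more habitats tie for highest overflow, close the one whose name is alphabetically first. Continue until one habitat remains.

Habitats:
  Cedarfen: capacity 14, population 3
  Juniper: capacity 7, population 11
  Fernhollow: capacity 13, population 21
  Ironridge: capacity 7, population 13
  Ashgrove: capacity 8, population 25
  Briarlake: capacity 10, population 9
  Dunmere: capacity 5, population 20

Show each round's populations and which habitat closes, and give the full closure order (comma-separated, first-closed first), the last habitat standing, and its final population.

Round 1: Ashgrove=25 Briarlake=9 Cedarfen=3 Dunmere=20 Fernhollow=21 Ironridge=13 Juniper=11 → close Ashgrove (overflow 17)
  25÷6 = 4 each, +1 to first 1
Round 2: Briarlake=14 Cedarfen=7 Dunmere=24 Fernhollow=25 Ironridge=17 Juniper=15 → close Dunmere (overflow 19)
  24÷5 = 4 each, +1 to first 4
Round 3: Briarlake=19 Cedarfen=12 Fernhollow=30 Ironridge=22 Juniper=19 → close Fernhollow (overflow 17)
  30÷4 = 7 each, +1 to first 2
Round 4: Briarlake=27 Cedarfen=20 Ironridge=29 Juniper=26 → close Ironridge (overflow 22)
  29÷3 = 9 each, +1 to first 2
Round 5: Briarlake=37 Cedarfen=30 Juniper=35 → close Juniper (overflow 28)
  35÷2 = 17 each, +1 to first 1
Round 6: Briarlake=55 Cedarfen=47 → close Briarlake (overflow 45)
  55÷1 = 55 each, +1 to first 0

Closure order: Ashgrove, Dunmere, Fernhollow, Ironridge, Juniper, Briarlake
Last habitat: Cedarfen with 102 animals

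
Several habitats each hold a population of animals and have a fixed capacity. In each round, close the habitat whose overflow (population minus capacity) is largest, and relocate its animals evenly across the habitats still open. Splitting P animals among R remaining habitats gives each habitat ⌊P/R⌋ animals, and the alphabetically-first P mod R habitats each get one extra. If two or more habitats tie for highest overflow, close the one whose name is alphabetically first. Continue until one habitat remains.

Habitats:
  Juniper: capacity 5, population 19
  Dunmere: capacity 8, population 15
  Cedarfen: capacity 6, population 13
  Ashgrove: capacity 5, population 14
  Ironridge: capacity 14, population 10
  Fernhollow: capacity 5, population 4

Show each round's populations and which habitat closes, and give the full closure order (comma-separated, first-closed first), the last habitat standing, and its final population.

Closure order: Juniper, Ashgrove, Cedarfen, Dunmere, Fernhollow
Last habitat: Ironridge with 75 animals

Round 1: Ashgrove=14 Cedarfen=13 Dunmere=15 Fernhollow=4 Ironridge=10 Juniper=19 → close Juniper (overflow 14)
  19÷5 = 3 each, +1 to first 4
Round 2: Ashgrove=18 Cedarfen=17 Dunmere=19 Fernhollow=8 Ironridge=13 → close Ashgrove (overflow 13)
  18÷4 = 4 each, +1 to first 2
Round 3: Cedarfen=22 Dunmere=24 Fernhollow=12 Ironridge=17 → close Cedarfen (overflow 16)
  22÷3 = 7 each, +1 to first 1
Round 4: Dunmere=32 Fernhollow=19 Ironridge=24 → close Dunmere (overflow 24)
  32÷2 = 16 each, +1 to first 0
Round 5: Fernhollow=35 Ironridge=40 → close Fernhollow (overflow 30)
  35÷1 = 35 each, +1 to first 0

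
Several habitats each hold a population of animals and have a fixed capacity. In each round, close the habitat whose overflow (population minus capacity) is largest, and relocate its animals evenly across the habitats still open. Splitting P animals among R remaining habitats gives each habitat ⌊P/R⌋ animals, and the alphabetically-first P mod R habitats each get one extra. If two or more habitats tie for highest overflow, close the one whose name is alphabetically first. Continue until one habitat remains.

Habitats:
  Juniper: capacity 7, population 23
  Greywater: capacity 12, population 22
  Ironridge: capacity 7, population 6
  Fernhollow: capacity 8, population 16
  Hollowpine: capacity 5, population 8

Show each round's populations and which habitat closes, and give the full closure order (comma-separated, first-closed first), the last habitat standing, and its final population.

Closure order: Juniper, Greywater, Fernhollow, Hollowpine
Last habitat: Ironridge with 75 animals

Round 1: Fernhollow=16 Greywater=22 Hollowpine=8 Ironridge=6 Juniper=23 → close Juniper (overflow 16)
  23÷4 = 5 each, +1 to first 3
Round 2: Fernhollow=22 Greywater=28 Hollowpine=14 Ironridge=11 → close Greywater (overflow 16)
  28÷3 = 9 each, +1 to first 1
Round 3: Fernhollow=32 Hollowpine=23 Ironridge=20 → close Fernhollow (overflow 24)
  32÷2 = 16 each, +1 to first 0
Round 4: Hollowpine=39 Ironridge=36 → close Hollowpine (overflow 34)
  39÷1 = 39 each, +1 to first 0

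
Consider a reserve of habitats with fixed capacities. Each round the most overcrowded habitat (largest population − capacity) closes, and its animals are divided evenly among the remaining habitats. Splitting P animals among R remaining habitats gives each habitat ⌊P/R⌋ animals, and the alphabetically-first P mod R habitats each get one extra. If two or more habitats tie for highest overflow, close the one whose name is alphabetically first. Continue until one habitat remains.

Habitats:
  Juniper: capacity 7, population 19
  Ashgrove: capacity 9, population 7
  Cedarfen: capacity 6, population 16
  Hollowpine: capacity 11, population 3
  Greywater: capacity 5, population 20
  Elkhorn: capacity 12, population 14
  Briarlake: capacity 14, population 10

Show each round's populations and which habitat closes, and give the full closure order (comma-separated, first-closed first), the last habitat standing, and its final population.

Closure order: Greywater, Juniper, Cedarfen, Elkhorn, Ashgrove, Briarlake
Last habitat: Hollowpine with 89 animals

Round 1: Ashgrove=7 Briarlake=10 Cedarfen=16 Elkhorn=14 Greywater=20 Hollowpine=3 Juniper=19 → close Greywater (overflow 15)
  20÷6 = 3 each, +1 to first 2
Round 2: Ashgrove=11 Briarlake=14 Cedarfen=19 Elkhorn=17 Hollowpine=6 Juniper=22 → close Juniper (overflow 15)
  22÷5 = 4 each, +1 to first 2
Round 3: Ashgrove=16 Briarlake=19 Cedarfen=23 Elkhorn=21 Hollowpine=10 → close Cedarfen (overflow 17)
  23÷4 = 5 each, +1 to first 3
Round 4: Ashgrove=22 Briarlake=25 Elkhorn=27 Hollowpine=15 → close Elkhorn (overflow 15)
  27÷3 = 9 each, +1 to first 0
Round 5: Ashgrove=31 Briarlake=34 Hollowpine=24 → close Ashgrove (overflow 22)
  31÷2 = 15 each, +1 to first 1
Round 6: Briarlake=50 Hollowpine=39 → close Briarlake (overflow 36)
  50÷1 = 50 each, +1 to first 0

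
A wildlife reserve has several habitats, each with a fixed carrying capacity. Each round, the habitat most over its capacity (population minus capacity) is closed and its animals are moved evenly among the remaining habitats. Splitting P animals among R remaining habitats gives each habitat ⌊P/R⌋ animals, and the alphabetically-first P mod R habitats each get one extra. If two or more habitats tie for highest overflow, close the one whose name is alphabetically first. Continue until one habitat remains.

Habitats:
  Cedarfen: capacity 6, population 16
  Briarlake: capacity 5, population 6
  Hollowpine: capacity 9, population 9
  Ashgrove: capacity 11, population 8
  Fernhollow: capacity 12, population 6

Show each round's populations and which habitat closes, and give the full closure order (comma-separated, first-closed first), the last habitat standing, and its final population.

Round 1: Ashgrove=8 Briarlake=6 Cedarfen=16 Fernhollow=6 Hollowpine=9 → close Cedarfen (overflow 10)
  16÷4 = 4 each, +1 to first 0
Round 2: Ashgrove=12 Briarlake=10 Fernhollow=10 Hollowpine=13 → close Briarlake (overflow 5)
  10÷3 = 3 each, +1 to first 1
Round 3: Ashgrove=16 Fernhollow=13 Hollowpine=16 → close Hollowpine (overflow 7)
  16÷2 = 8 each, +1 to first 0
Round 4: Ashgrove=24 Fernhollow=21 → close Ashgrove (overflow 13)
  24÷1 = 24 each, +1 to first 0

Closure order: Cedarfen, Briarlake, Hollowpine, Ashgrove
Last habitat: Fernhollow with 45 animals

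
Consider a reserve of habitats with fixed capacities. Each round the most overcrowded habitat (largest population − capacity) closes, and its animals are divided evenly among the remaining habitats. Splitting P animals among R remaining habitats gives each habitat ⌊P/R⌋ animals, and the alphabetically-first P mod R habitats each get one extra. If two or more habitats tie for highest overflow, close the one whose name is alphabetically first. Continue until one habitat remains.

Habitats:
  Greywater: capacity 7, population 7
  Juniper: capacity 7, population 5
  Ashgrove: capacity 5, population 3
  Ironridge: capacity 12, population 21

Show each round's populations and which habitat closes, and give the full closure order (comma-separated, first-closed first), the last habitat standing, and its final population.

Round 1: Ashgrove=3 Greywater=7 Ironridge=21 Juniper=5 → close Ironridge (overflow 9)
  21÷3 = 7 each, +1 to first 0
Round 2: Ashgrove=10 Greywater=14 Juniper=12 → close Greywater (overflow 7)
  14÷2 = 7 each, +1 to first 0
Round 3: Ashgrove=17 Juniper=19 → close Ashgrove (overflow 12)
  17÷1 = 17 each, +1 to first 0

Closure order: Ironridge, Greywater, Ashgrove
Last habitat: Juniper with 36 animals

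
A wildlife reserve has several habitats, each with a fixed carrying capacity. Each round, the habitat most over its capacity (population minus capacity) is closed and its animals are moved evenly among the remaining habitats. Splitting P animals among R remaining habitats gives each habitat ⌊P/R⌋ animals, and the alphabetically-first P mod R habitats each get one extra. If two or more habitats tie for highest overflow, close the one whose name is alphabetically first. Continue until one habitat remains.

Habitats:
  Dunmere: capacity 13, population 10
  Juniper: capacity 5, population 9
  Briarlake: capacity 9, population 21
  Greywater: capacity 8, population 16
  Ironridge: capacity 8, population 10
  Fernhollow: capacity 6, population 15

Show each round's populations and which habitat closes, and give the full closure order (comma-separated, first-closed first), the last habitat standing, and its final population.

Closure order: Briarlake, Fernhollow, Greywater, Juniper, Ironridge
Last habitat: Dunmere with 81 animals

Round 1: Briarlake=21 Dunmere=10 Fernhollow=15 Greywater=16 Ironridge=10 Juniper=9 → close Briarlake (overflow 12)
  21÷5 = 4 each, +1 to first 1
Round 2: Dunmere=15 Fernhollow=19 Greywater=20 Ironridge=14 Juniper=13 → close Fernhollow (overflow 13)
  19÷4 = 4 each, +1 to first 3
Round 3: Dunmere=20 Greywater=25 Ironridge=19 Juniper=17 → close Greywater (overflow 17)
  25÷3 = 8 each, +1 to first 1
Round 4: Dunmere=29 Ironridge=27 Juniper=25 → close Juniper (overflow 20)
  25÷2 = 12 each, +1 to first 1
Round 5: Dunmere=42 Ironridge=39 → close Ironridge (overflow 31)
  39÷1 = 39 each, +1 to first 0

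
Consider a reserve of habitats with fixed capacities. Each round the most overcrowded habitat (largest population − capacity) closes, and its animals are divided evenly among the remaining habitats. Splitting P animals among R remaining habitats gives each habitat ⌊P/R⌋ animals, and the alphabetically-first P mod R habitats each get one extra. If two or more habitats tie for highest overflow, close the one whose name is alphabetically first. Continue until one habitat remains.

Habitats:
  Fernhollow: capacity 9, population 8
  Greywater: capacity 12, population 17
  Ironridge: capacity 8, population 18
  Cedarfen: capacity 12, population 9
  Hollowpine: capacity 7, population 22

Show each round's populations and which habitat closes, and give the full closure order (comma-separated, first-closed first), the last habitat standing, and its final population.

Closure order: Hollowpine, Ironridge, Greywater, Fernhollow
Last habitat: Cedarfen with 74 animals

Round 1: Cedarfen=9 Fernhollow=8 Greywater=17 Hollowpine=22 Ironridge=18 → close Hollowpine (overflow 15)
  22÷4 = 5 each, +1 to first 2
Round 2: Cedarfen=15 Fernhollow=14 Greywater=22 Ironridge=23 → close Ironridge (overflow 15)
  23÷3 = 7 each, +1 to first 2
Round 3: Cedarfen=23 Fernhollow=22 Greywater=29 → close Greywater (overflow 17)
  29÷2 = 14 each, +1 to first 1
Round 4: Cedarfen=38 Fernhollow=36 → close Fernhollow (overflow 27)
  36÷1 = 36 each, +1 to first 0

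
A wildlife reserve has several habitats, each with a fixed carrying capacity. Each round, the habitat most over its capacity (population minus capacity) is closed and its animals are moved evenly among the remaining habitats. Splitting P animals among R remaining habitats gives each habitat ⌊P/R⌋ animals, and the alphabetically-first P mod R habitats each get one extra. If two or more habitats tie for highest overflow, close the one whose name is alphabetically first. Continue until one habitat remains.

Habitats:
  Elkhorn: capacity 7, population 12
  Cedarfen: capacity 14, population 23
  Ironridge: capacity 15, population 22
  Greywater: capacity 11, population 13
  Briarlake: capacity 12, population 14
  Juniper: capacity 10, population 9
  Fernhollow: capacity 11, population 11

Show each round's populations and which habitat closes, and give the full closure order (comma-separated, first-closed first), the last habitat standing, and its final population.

Closure order: Cedarfen, Ironridge, Elkhorn, Briarlake, Greywater, Fernhollow
Last habitat: Juniper with 104 animals

Round 1: Briarlake=14 Cedarfen=23 Elkhorn=12 Fernhollow=11 Greywater=13 Ironridge=22 Juniper=9 → close Cedarfen (overflow 9)
  23÷6 = 3 each, +1 to first 5
Round 2: Briarlake=18 Elkhorn=16 Fernhollow=15 Greywater=17 Ironridge=26 Juniper=12 → close Ironridge (overflow 11)
  26÷5 = 5 each, +1 to first 1
Round 3: Briarlake=24 Elkhorn=21 Fernhollow=20 Greywater=22 Juniper=17 → close Elkhorn (overflow 14)
  21÷4 = 5 each, +1 to first 1
Round 4: Briarlake=30 Fernhollow=25 Greywater=27 Juniper=22 → close Briarlake (overflow 18)
  30÷3 = 10 each, +1 to first 0
Round 5: Fernhollow=35 Greywater=37 Juniper=32 → close Greywater (overflow 26)
  37÷2 = 18 each, +1 to first 1
Round 6: Fernhollow=54 Juniper=50 → close Fernhollow (overflow 43)
  54÷1 = 54 each, +1 to first 0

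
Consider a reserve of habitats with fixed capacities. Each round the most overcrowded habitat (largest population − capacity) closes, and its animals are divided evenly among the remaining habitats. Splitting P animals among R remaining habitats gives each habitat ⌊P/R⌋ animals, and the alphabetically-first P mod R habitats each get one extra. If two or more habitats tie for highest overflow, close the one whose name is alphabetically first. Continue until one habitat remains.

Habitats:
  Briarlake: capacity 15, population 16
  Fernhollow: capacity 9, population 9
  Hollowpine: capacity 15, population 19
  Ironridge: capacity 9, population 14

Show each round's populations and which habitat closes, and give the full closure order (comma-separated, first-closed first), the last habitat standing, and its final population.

Closure order: Ironridge, Hollowpine, Briarlake
Last habitat: Fernhollow with 58 animals

Round 1: Briarlake=16 Fernhollow=9 Hollowpine=19 Ironridge=14 → close Ironridge (overflow 5)
  14÷3 = 4 each, +1 to first 2
Round 2: Briarlake=21 Fernhollow=14 Hollowpine=23 → close Hollowpine (overflow 8)
  23÷2 = 11 each, +1 to first 1
Round 3: Briarlake=33 Fernhollow=25 → close Briarlake (overflow 18)
  33÷1 = 33 each, +1 to first 0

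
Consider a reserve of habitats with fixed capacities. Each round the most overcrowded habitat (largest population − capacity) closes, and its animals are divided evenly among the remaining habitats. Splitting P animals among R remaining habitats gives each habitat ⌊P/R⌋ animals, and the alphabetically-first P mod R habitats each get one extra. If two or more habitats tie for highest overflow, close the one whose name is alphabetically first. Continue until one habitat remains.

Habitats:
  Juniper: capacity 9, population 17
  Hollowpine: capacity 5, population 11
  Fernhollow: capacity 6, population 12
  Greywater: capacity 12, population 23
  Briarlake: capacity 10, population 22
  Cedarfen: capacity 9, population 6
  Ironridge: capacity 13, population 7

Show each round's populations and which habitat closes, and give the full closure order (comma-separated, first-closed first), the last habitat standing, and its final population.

Round 1: Briarlake=22 Cedarfen=6 Fernhollow=12 Greywater=23 Hollowpine=11 Ironridge=7 Juniper=17 → close Briarlake (overflow 12)
  22÷6 = 3 each, +1 to first 4
Round 2: Cedarfen=10 Fernhollow=16 Greywater=27 Hollowpine=15 Ironridge=10 Juniper=20 → close Greywater (overflow 15)
  27÷5 = 5 each, +1 to first 2
Round 3: Cedarfen=16 Fernhollow=22 Hollowpine=20 Ironridge=15 Juniper=25 → close Fernhollow (overflow 16)
  22÷4 = 5 each, +1 to first 2
Round 4: Cedarfen=22 Hollowpine=26 Ironridge=20 Juniper=30 → close Hollowpine (overflow 21)
  26÷3 = 8 each, +1 to first 2
Round 5: Cedarfen=31 Ironridge=29 Juniper=38 → close Juniper (overflow 29)
  38÷2 = 19 each, +1 to first 0
Round 6: Cedarfen=50 Ironridge=48 → close Cedarfen (overflow 41)
  50÷1 = 50 each, +1 to first 0

Closure order: Briarlake, Greywater, Fernhollow, Hollowpine, Juniper, Cedarfen
Last habitat: Ironridge with 98 animals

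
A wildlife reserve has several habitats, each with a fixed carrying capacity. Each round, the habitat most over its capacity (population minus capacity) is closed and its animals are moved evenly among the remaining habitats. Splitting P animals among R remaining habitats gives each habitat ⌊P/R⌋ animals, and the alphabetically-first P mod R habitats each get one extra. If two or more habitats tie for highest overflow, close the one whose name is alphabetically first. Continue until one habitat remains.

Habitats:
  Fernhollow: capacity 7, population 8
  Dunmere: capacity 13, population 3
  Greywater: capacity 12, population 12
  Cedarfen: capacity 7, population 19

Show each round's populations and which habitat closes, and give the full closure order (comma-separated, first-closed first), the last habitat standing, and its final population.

Closure order: Cedarfen, Fernhollow, Greywater
Last habitat: Dunmere with 42 animals

Round 1: Cedarfen=19 Dunmere=3 Fernhollow=8 Greywater=12 → close Cedarfen (overflow 12)
  19÷3 = 6 each, +1 to first 1
Round 2: Dunmere=10 Fernhollow=14 Greywater=18 → close Fernhollow (overflow 7)
  14÷2 = 7 each, +1 to first 0
Round 3: Dunmere=17 Greywater=25 → close Greywater (overflow 13)
  25÷1 = 25 each, +1 to first 0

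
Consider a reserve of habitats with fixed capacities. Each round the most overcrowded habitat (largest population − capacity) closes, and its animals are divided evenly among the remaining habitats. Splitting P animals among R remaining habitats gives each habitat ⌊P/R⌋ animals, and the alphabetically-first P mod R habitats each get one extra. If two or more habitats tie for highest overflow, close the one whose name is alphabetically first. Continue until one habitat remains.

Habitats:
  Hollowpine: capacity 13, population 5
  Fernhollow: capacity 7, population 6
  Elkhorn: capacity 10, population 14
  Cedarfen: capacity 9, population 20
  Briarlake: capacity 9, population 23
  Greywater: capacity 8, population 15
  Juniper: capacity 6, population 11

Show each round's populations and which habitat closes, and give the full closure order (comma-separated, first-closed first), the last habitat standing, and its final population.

Round 1: Briarlake=23 Cedarfen=20 Elkhorn=14 Fernhollow=6 Greywater=15 Hollowpine=5 Juniper=11 → close Briarlake (overflow 14)
  23÷6 = 3 each, +1 to first 5
Round 2: Cedarfen=24 Elkhorn=18 Fernhollow=10 Greywater=19 Hollowpine=9 Juniper=14 → close Cedarfen (overflow 15)
  24÷5 = 4 each, +1 to first 4
Round 3: Elkhorn=23 Fernhollow=15 Greywater=24 Hollowpine=14 Juniper=18 → close Greywater (overflow 16)
  24÷4 = 6 each, +1 to first 0
Round 4: Elkhorn=29 Fernhollow=21 Hollowpine=20 Juniper=24 → close Elkhorn (overflow 19)
  29÷3 = 9 each, +1 to first 2
Round 5: Fernhollow=31 Hollowpine=30 Juniper=33 → close Juniper (overflow 27)
  33÷2 = 16 each, +1 to first 1
Round 6: Fernhollow=48 Hollowpine=46 → close Fernhollow (overflow 41)
  48÷1 = 48 each, +1 to first 0

Closure order: Briarlake, Cedarfen, Greywater, Elkhorn, Juniper, Fernhollow
Last habitat: Hollowpine with 94 animals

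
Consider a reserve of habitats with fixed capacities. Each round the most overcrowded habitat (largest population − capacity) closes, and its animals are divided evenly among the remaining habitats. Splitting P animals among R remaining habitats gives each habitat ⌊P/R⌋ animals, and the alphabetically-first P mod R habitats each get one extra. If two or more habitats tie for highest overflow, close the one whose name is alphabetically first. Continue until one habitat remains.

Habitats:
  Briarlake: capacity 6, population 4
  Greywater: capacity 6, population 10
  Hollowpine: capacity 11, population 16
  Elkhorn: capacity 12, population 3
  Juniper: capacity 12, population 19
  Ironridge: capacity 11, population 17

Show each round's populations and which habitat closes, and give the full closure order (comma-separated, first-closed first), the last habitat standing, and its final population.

Closure order: Juniper, Hollowpine, Ironridge, Greywater, Briarlake
Last habitat: Elkhorn with 69 animals

Round 1: Briarlake=4 Elkhorn=3 Greywater=10 Hollowpine=16 Ironridge=17 Juniper=19 → close Juniper (overflow 7)
  19÷5 = 3 each, +1 to first 4
Round 2: Briarlake=8 Elkhorn=7 Greywater=14 Hollowpine=20 Ironridge=20 → close Hollowpine (overflow 9)
  20÷4 = 5 each, +1 to first 0
Round 3: Briarlake=13 Elkhorn=12 Greywater=19 Ironridge=25 → close Ironridge (overflow 14)
  25÷3 = 8 each, +1 to first 1
Round 4: Briarlake=22 Elkhorn=20 Greywater=27 → close Greywater (overflow 21)
  27÷2 = 13 each, +1 to first 1
Round 5: Briarlake=36 Elkhorn=33 → close Briarlake (overflow 30)
  36÷1 = 36 each, +1 to first 0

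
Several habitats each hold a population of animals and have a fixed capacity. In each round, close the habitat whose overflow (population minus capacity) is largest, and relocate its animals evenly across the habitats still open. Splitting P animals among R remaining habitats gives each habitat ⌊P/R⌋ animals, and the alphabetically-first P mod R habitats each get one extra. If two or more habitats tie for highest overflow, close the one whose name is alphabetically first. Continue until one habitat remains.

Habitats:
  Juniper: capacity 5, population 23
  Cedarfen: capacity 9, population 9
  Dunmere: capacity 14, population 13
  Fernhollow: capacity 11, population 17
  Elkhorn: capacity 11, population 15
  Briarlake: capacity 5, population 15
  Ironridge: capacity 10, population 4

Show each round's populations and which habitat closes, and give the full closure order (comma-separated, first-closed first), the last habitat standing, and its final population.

Round 1: Briarlake=15 Cedarfen=9 Dunmere=13 Elkhorn=15 Fernhollow=17 Ironridge=4 Juniper=23 → close Juniper (overflow 18)
  23÷6 = 3 each, +1 to first 5
Round 2: Briarlake=19 Cedarfen=13 Dunmere=17 Elkhorn=19 Fernhollow=21 Ironridge=7 → close Briarlake (overflow 14)
  19÷5 = 3 each, +1 to first 4
Round 3: Cedarfen=17 Dunmere=21 Elkhorn=23 Fernhollow=25 Ironridge=10 → close Fernhollow (overflow 14)
  25÷4 = 6 each, +1 to first 1
Round 4: Cedarfen=24 Dunmere=27 Elkhorn=29 Ironridge=16 → close Elkhorn (overflow 18)
  29÷3 = 9 each, +1 to first 2
Round 5: Cedarfen=34 Dunmere=37 Ironridge=25 → close Cedarfen (overflow 25)
  34÷2 = 17 each, +1 to first 0
Round 6: Dunmere=54 Ironridge=42 → close Dunmere (overflow 40)
  54÷1 = 54 each, +1 to first 0

Closure order: Juniper, Briarlake, Fernhollow, Elkhorn, Cedarfen, Dunmere
Last habitat: Ironridge with 96 animals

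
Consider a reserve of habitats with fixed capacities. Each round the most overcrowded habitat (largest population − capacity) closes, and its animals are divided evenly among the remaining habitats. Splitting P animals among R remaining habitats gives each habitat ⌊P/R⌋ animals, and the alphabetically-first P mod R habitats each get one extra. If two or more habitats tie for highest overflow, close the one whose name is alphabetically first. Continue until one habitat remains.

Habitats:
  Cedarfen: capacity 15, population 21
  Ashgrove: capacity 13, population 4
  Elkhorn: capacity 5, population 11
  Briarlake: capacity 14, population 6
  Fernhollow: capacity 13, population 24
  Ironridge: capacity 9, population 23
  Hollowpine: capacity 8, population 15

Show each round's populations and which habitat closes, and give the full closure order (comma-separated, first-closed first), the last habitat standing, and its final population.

Round 1: Ashgrove=4 Briarlake=6 Cedarfen=21 Elkhorn=11 Fernhollow=24 Hollowpine=15 Ironridge=23 → close Ironridge (overflow 14)
  23÷6 = 3 each, +1 to first 5
Round 2: Ashgrove=8 Briarlake=10 Cedarfen=25 Elkhorn=15 Fernhollow=28 Hollowpine=18 → close Fernhollow (overflow 15)
  28÷5 = 5 each, +1 to first 3
Round 3: Ashgrove=14 Briarlake=16 Cedarfen=31 Elkhorn=20 Hollowpine=23 → close Cedarfen (overflow 16)
  31÷4 = 7 each, +1 to first 3
Round 4: Ashgrove=22 Briarlake=24 Elkhorn=28 Hollowpine=30 → close Elkhorn (overflow 23)
  28÷3 = 9 each, +1 to first 1
Round 5: Ashgrove=32 Briarlake=33 Hollowpine=39 → close Hollowpine (overflow 31)
  39÷2 = 19 each, +1 to first 1
Round 6: Ashgrove=52 Briarlake=52 → close Ashgrove (overflow 39)
  52÷1 = 52 each, +1 to first 0

Closure order: Ironridge, Fernhollow, Cedarfen, Elkhorn, Hollowpine, Ashgrove
Last habitat: Briarlake with 104 animals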